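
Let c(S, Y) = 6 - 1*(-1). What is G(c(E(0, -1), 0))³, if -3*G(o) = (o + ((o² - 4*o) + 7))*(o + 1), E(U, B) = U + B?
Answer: -21952000/27 ≈ -8.1304e+5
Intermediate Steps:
E(U, B) = B + U
c(S, Y) = 7 (c(S, Y) = 6 + 1 = 7)
G(o) = -(1 + o)*(7 + o² - 3*o)/3 (G(o) = -(o + ((o² - 4*o) + 7))*(o + 1)/3 = -(o + (7 + o² - 4*o))*(1 + o)/3 = -(7 + o² - 3*o)*(1 + o)/3 = -(1 + o)*(7 + o² - 3*o)/3)
G(c(E(0, -1), 0))³ = (-7/3 - 4/3*7 - ⅓*7³ + (⅔)*7²)³ = (-7/3 - 28/3 - ⅓*343 + (⅔)*49)³ = (-7/3 - 28/3 - 343/3 + 98/3)³ = (-280/3)³ = -21952000/27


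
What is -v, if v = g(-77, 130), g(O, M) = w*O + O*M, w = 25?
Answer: 11935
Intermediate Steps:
g(O, M) = 25*O + M*O (g(O, M) = 25*O + O*M = 25*O + M*O)
v = -11935 (v = -77*(25 + 130) = -77*155 = -11935)
-v = -1*(-11935) = 11935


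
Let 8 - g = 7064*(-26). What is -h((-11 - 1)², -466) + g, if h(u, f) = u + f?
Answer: 183994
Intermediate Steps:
h(u, f) = f + u
g = 183672 (g = 8 - 7064*(-26) = 8 - 1*(-183664) = 8 + 183664 = 183672)
-h((-11 - 1)², -466) + g = -(-466 + (-11 - 1)²) + 183672 = -(-466 + (-12)²) + 183672 = -(-466 + 144) + 183672 = -1*(-322) + 183672 = 322 + 183672 = 183994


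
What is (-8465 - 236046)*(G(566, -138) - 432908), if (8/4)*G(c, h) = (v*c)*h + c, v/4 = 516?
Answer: 19815191245391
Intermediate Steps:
v = 2064 (v = 4*516 = 2064)
G(c, h) = c/2 + 1032*c*h (G(c, h) = ((2064*c)*h + c)/2 = (2064*c*h + c)/2 = (c + 2064*c*h)/2 = c/2 + 1032*c*h)
(-8465 - 236046)*(G(566, -138) - 432908) = (-8465 - 236046)*((1/2)*566*(1 + 2064*(-138)) - 432908) = -244511*((1/2)*566*(1 - 284832) - 432908) = -244511*((1/2)*566*(-284831) - 432908) = -244511*(-80607173 - 432908) = -244511*(-81040081) = 19815191245391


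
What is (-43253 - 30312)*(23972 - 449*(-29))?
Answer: -2721390045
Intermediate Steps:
(-43253 - 30312)*(23972 - 449*(-29)) = -73565*(23972 + 13021) = -73565*36993 = -2721390045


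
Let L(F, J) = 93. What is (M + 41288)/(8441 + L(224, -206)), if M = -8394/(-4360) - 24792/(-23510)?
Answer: 211623703643/43738286120 ≈ 4.8384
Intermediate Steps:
M = 15271803/5125180 (M = -8394*(-1/4360) - 24792*(-1/23510) = 4197/2180 + 12396/11755 = 15271803/5125180 ≈ 2.9798)
(M + 41288)/(8441 + L(224, -206)) = (15271803/5125180 + 41288)/(8441 + 93) = (211623703643/5125180)/8534 = (211623703643/5125180)*(1/8534) = 211623703643/43738286120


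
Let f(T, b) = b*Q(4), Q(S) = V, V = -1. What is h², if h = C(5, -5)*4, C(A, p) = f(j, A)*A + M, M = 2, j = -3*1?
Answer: 8464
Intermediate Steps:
j = -3
Q(S) = -1
f(T, b) = -b (f(T, b) = b*(-1) = -b)
C(A, p) = 2 - A² (C(A, p) = (-A)*A + 2 = -A² + 2 = 2 - A²)
h = -92 (h = (2 - 1*5²)*4 = (2 - 1*25)*4 = (2 - 25)*4 = -23*4 = -92)
h² = (-92)² = 8464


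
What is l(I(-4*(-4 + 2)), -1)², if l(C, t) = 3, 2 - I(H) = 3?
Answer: 9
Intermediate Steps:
I(H) = -1 (I(H) = 2 - 1*3 = 2 - 3 = -1)
l(I(-4*(-4 + 2)), -1)² = 3² = 9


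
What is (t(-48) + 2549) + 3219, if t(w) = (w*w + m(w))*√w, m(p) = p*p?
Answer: 5768 + 18432*I*√3 ≈ 5768.0 + 31925.0*I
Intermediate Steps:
m(p) = p²
t(w) = 2*w^(5/2) (t(w) = (w*w + w²)*√w = (w² + w²)*√w = (2*w²)*√w = 2*w^(5/2))
(t(-48) + 2549) + 3219 = (2*(-48)^(5/2) + 2549) + 3219 = (2*(9216*I*√3) + 2549) + 3219 = (18432*I*√3 + 2549) + 3219 = (2549 + 18432*I*√3) + 3219 = 5768 + 18432*I*√3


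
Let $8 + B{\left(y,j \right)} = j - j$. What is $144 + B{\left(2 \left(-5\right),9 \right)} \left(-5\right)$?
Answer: $184$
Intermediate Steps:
$B{\left(y,j \right)} = -8$ ($B{\left(y,j \right)} = -8 + \left(j - j\right) = -8 + 0 = -8$)
$144 + B{\left(2 \left(-5\right),9 \right)} \left(-5\right) = 144 - -40 = 144 + 40 = 184$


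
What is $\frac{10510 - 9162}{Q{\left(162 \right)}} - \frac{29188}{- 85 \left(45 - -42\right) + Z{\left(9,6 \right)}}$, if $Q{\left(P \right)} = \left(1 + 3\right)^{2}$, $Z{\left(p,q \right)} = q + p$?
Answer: $\frac{650953}{7380} \approx 88.205$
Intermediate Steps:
$Z{\left(p,q \right)} = p + q$
$Q{\left(P \right)} = 16$ ($Q{\left(P \right)} = 4^{2} = 16$)
$\frac{10510 - 9162}{Q{\left(162 \right)}} - \frac{29188}{- 85 \left(45 - -42\right) + Z{\left(9,6 \right)}} = \frac{10510 - 9162}{16} - \frac{29188}{- 85 \left(45 - -42\right) + \left(9 + 6\right)} = \left(10510 - 9162\right) \frac{1}{16} - \frac{29188}{- 85 \left(45 + 42\right) + 15} = 1348 \cdot \frac{1}{16} - \frac{29188}{\left(-85\right) 87 + 15} = \frac{337}{4} - \frac{29188}{-7395 + 15} = \frac{337}{4} - \frac{29188}{-7380} = \frac{337}{4} - - \frac{7297}{1845} = \frac{337}{4} + \frac{7297}{1845} = \frac{650953}{7380}$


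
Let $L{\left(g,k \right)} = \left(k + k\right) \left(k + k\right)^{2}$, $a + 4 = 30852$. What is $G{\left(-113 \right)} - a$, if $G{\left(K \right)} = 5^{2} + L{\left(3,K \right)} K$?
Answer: $1304348065$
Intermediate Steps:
$a = 30848$ ($a = -4 + 30852 = 30848$)
$L{\left(g,k \right)} = 8 k^{3}$ ($L{\left(g,k \right)} = 2 k \left(2 k\right)^{2} = 2 k 4 k^{2} = 8 k^{3}$)
$G{\left(K \right)} = 25 + 8 K^{4}$ ($G{\left(K \right)} = 5^{2} + 8 K^{3} K = 25 + 8 K^{4}$)
$G{\left(-113 \right)} - a = \left(25 + 8 \left(-113\right)^{4}\right) - 30848 = \left(25 + 8 \cdot 163047361\right) - 30848 = \left(25 + 1304378888\right) - 30848 = 1304378913 - 30848 = 1304348065$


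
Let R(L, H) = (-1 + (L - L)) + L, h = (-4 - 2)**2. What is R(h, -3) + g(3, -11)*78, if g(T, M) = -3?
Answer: -199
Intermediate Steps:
h = 36 (h = (-6)**2 = 36)
R(L, H) = -1 + L (R(L, H) = (-1 + 0) + L = -1 + L)
R(h, -3) + g(3, -11)*78 = (-1 + 36) - 3*78 = 35 - 234 = -199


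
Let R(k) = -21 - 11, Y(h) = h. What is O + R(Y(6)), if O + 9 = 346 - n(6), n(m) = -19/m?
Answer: 1849/6 ≈ 308.17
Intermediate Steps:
R(k) = -32
O = 2041/6 (O = -9 + (346 - (-19)/6) = -9 + (346 - 1*(-19/6)) = -9 + (346 + 19/6) = -9 + 2095/6 = 2041/6 ≈ 340.17)
O + R(Y(6)) = 2041/6 - 32 = 1849/6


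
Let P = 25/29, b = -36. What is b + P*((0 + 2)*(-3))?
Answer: -1194/29 ≈ -41.172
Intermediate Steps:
P = 25/29 (P = 25*(1/29) = 25/29 ≈ 0.86207)
b + P*((0 + 2)*(-3)) = -36 + 25*((0 + 2)*(-3))/29 = -36 + 25*(2*(-3))/29 = -36 + (25/29)*(-6) = -36 - 150/29 = -1194/29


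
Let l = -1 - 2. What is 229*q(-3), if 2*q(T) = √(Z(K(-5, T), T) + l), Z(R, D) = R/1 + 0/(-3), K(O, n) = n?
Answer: 229*I*√6/2 ≈ 280.47*I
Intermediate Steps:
l = -3
Z(R, D) = R (Z(R, D) = R*1 + 0*(-⅓) = R + 0 = R)
q(T) = √(-3 + T)/2 (q(T) = √(T - 3)/2 = √(-3 + T)/2)
229*q(-3) = 229*(√(-3 - 3)/2) = 229*(√(-6)/2) = 229*((I*√6)/2) = 229*(I*√6/2) = 229*I*√6/2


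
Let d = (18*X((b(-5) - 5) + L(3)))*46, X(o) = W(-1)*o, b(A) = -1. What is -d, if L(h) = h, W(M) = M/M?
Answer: 2484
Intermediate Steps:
W(M) = 1
X(o) = o (X(o) = 1*o = o)
d = -2484 (d = (18*((-1 - 5) + 3))*46 = (18*(-6 + 3))*46 = (18*(-3))*46 = -54*46 = -2484)
-d = -1*(-2484) = 2484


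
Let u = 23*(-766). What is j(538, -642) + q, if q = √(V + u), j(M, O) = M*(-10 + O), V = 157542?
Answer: -350776 + 2*√34981 ≈ -3.5040e+5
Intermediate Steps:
u = -17618
q = 2*√34981 (q = √(157542 - 17618) = √139924 = 2*√34981 ≈ 374.06)
j(538, -642) + q = 538*(-10 - 642) + 2*√34981 = 538*(-652) + 2*√34981 = -350776 + 2*√34981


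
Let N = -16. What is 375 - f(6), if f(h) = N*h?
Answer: 471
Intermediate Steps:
f(h) = -16*h
375 - f(6) = 375 - (-16)*6 = 375 - 1*(-96) = 375 + 96 = 471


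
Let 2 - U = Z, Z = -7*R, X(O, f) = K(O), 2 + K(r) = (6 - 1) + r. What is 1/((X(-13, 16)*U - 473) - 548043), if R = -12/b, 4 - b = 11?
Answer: -1/548656 ≈ -1.8226e-6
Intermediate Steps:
b = -7 (b = 4 - 1*11 = 4 - 11 = -7)
K(r) = 3 + r (K(r) = -2 + ((6 - 1) + r) = -2 + (5 + r) = 3 + r)
X(O, f) = 3 + O
R = 12/7 (R = -12/(-7) = -12*(-⅐) = 12/7 ≈ 1.7143)
Z = -12 (Z = -7*12/7 = -12)
U = 14 (U = 2 - 1*(-12) = 2 + 12 = 14)
1/((X(-13, 16)*U - 473) - 548043) = 1/(((3 - 13)*14 - 473) - 548043) = 1/((-10*14 - 473) - 548043) = 1/((-140 - 473) - 548043) = 1/(-613 - 548043) = 1/(-548656) = -1/548656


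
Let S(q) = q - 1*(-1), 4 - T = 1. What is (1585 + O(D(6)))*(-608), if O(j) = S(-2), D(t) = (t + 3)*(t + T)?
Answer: -963072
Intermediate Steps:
T = 3 (T = 4 - 1*1 = 4 - 1 = 3)
S(q) = 1 + q (S(q) = q + 1 = 1 + q)
D(t) = (3 + t)**2 (D(t) = (t + 3)*(t + 3) = (3 + t)*(3 + t) = (3 + t)**2)
O(j) = -1 (O(j) = 1 - 2 = -1)
(1585 + O(D(6)))*(-608) = (1585 - 1)*(-608) = 1584*(-608) = -963072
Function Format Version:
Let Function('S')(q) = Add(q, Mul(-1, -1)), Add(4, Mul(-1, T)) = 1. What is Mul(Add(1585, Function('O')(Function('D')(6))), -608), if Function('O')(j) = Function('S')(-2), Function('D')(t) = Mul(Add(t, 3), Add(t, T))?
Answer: -963072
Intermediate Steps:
T = 3 (T = Add(4, Mul(-1, 1)) = Add(4, -1) = 3)
Function('S')(q) = Add(1, q) (Function('S')(q) = Add(q, 1) = Add(1, q))
Function('D')(t) = Pow(Add(3, t), 2) (Function('D')(t) = Mul(Add(t, 3), Add(t, 3)) = Mul(Add(3, t), Add(3, t)) = Pow(Add(3, t), 2))
Function('O')(j) = -1 (Function('O')(j) = Add(1, -2) = -1)
Mul(Add(1585, Function('O')(Function('D')(6))), -608) = Mul(Add(1585, -1), -608) = Mul(1584, -608) = -963072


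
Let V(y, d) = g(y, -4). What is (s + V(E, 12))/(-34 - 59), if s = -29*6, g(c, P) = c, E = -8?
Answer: 182/93 ≈ 1.9570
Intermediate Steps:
V(y, d) = y
s = -174
(s + V(E, 12))/(-34 - 59) = (-174 - 8)/(-34 - 59) = -182/(-93) = -182*(-1/93) = 182/93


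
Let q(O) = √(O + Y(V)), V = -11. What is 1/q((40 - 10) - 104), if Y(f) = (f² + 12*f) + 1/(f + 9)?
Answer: -I*√38/57 ≈ -0.10815*I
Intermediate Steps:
Y(f) = f² + 1/(9 + f) + 12*f (Y(f) = (f² + 12*f) + 1/(9 + f) = f² + 1/(9 + f) + 12*f)
q(O) = √(-23/2 + O) (q(O) = √(O + (1 + (-11)³ + 21*(-11)² + 108*(-11))/(9 - 11)) = √(O + (1 - 1331 + 21*121 - 1188)/(-2)) = √(O - (1 - 1331 + 2541 - 1188)/2) = √(O - ½*23) = √(O - 23/2) = √(-23/2 + O))
1/q((40 - 10) - 104) = 1/(√(-46 + 4*((40 - 10) - 104))/2) = 1/(√(-46 + 4*(30 - 104))/2) = 1/(√(-46 + 4*(-74))/2) = 1/(√(-46 - 296)/2) = 1/(√(-342)/2) = 1/((3*I*√38)/2) = 1/(3*I*√38/2) = -I*√38/57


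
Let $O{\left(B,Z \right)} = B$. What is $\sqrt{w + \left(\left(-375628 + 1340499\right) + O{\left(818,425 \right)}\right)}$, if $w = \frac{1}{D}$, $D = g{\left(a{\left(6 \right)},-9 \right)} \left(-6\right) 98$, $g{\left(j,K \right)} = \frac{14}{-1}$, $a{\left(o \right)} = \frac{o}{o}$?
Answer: $\frac{\sqrt{333881177658}}{588} \approx 982.69$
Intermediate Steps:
$a{\left(o \right)} = 1$
$g{\left(j,K \right)} = -14$ ($g{\left(j,K \right)} = 14 \left(-1\right) = -14$)
$D = 8232$ ($D = \left(-14\right) \left(-6\right) 98 = 84 \cdot 98 = 8232$)
$w = \frac{1}{8232} \approx 0.00012148$
$\sqrt{w + \left(\left(-375628 + 1340499\right) + O{\left(818,425 \right)}\right)} = \sqrt{\frac{1}{8232} + \left(\left(-375628 + 1340499\right) + 818\right)} = \sqrt{\frac{1}{8232} + \left(964871 + 818\right)} = \sqrt{\frac{1}{8232} + 965689} = \sqrt{\frac{7949551849}{8232}} = \frac{\sqrt{333881177658}}{588}$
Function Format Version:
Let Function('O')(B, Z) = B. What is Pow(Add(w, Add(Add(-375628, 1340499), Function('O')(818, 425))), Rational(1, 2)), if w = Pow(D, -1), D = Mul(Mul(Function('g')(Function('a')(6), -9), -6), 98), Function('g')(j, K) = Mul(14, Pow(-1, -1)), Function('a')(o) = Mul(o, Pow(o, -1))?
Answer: Mul(Rational(1, 588), Pow(333881177658, Rational(1, 2))) ≈ 982.69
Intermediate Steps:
Function('a')(o) = 1
Function('g')(j, K) = -14 (Function('g')(j, K) = Mul(14, -1) = -14)
D = 8232 (D = Mul(Mul(-14, -6), 98) = Mul(84, 98) = 8232)
w = Rational(1, 8232) (w = Pow(8232, -1) = Rational(1, 8232) ≈ 0.00012148)
Pow(Add(w, Add(Add(-375628, 1340499), Function('O')(818, 425))), Rational(1, 2)) = Pow(Add(Rational(1, 8232), Add(Add(-375628, 1340499), 818)), Rational(1, 2)) = Pow(Add(Rational(1, 8232), Add(964871, 818)), Rational(1, 2)) = Pow(Add(Rational(1, 8232), 965689), Rational(1, 2)) = Pow(Rational(7949551849, 8232), Rational(1, 2)) = Mul(Rational(1, 588), Pow(333881177658, Rational(1, 2)))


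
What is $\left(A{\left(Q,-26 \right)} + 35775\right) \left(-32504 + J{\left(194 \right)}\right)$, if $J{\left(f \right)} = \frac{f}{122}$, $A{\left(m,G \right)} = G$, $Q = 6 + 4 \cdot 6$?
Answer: $- \frac{70877647603}{61} \approx -1.1619 \cdot 10^{9}$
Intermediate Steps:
$Q = 30$ ($Q = 6 + 24 = 30$)
$J{\left(f \right)} = \frac{f}{122}$ ($J{\left(f \right)} = f \frac{1}{122} = \frac{f}{122}$)
$\left(A{\left(Q,-26 \right)} + 35775\right) \left(-32504 + J{\left(194 \right)}\right) = \left(-26 + 35775\right) \left(-32504 + \frac{1}{122} \cdot 194\right) = 35749 \left(-32504 + \frac{97}{61}\right) = 35749 \left(- \frac{1982647}{61}\right) = - \frac{70877647603}{61}$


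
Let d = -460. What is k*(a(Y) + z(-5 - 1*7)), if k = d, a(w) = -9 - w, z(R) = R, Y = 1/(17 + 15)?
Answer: 77395/8 ≈ 9674.4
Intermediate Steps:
Y = 1/32 ≈ 0.031250
k = -460
k*(a(Y) + z(-5 - 1*7)) = -460*((-9 - 1*1/32) + (-5 - 1*7)) = -460*((-9 - 1/32) + (-5 - 7)) = -460*(-289/32 - 12) = -460*(-673/32) = 77395/8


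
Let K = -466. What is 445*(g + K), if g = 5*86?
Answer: -16020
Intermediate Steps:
g = 430
445*(g + K) = 445*(430 - 466) = 445*(-36) = -16020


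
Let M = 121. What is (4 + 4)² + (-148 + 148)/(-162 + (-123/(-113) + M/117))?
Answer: 64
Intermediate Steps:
(4 + 4)² + (-148 + 148)/(-162 + (-123/(-113) + M/117)) = (4 + 4)² + (-148 + 148)/(-162 + (-123/(-113) + 121/117)) = 8² + 0/(-162 + (-123*(-1/113) + 121*(1/117))) = 64 + 0/(-162 + (123/113 + 121/117)) = 64 + 0/(-162 + 28064/13221) = 64 + 0/(-2113738/13221) = 64 + 0*(-13221/2113738) = 64 + 0 = 64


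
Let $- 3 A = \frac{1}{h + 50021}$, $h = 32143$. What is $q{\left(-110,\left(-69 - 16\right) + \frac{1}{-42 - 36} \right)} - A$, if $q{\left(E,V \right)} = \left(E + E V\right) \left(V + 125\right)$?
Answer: $\frac{15393896268359}{41657148} \approx 3.6954 \cdot 10^{5}$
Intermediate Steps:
$q{\left(E,V \right)} = \left(125 + V\right) \left(E + E V\right)$ ($q{\left(E,V \right)} = \left(E + E V\right) \left(125 + V\right) = \left(125 + V\right) \left(E + E V\right)$)
$A = - \frac{1}{246492}$ ($A = - \frac{1}{3 \left(32143 + 50021\right)} = - \frac{1}{3 \cdot 82164} = \left(- \frac{1}{3}\right) \frac{1}{82164} = - \frac{1}{246492} \approx -4.0569 \cdot 10^{-6}$)
$q{\left(-110,\left(-69 - 16\right) + \frac{1}{-42 - 36} \right)} - A = - 110 \left(125 + \left(\left(-69 - 16\right) + \frac{1}{-42 - 36}\right)^{2} + 126 \left(\left(-69 - 16\right) + \frac{1}{-42 - 36}\right)\right) - - \frac{1}{246492} = - 110 \left(125 + \left(-85 + \frac{1}{-78}\right)^{2} + 126 \left(-85 + \frac{1}{-78}\right)\right) + \frac{1}{246492} = - 110 \left(125 + \left(-85 - \frac{1}{78}\right)^{2} + 126 \left(-85 - \frac{1}{78}\right)\right) + \frac{1}{246492} = - 110 \left(125 + \left(- \frac{6631}{78}\right)^{2} + 126 \left(- \frac{6631}{78}\right)\right) + \frac{1}{246492} = - 110 \left(125 + \frac{43970161}{6084} - \frac{139251}{13}\right) + \frac{1}{246492} = \left(-110\right) \left(- \frac{20438807}{6084}\right) + \frac{1}{246492} = \frac{1124134385}{3042} + \frac{1}{246492} = \frac{15393896268359}{41657148}$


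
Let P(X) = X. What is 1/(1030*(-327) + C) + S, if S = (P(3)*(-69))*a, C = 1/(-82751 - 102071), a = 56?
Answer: -721600815725854/62249897821 ≈ -11592.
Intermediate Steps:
C = -1/184822 (C = 1/(-184822) = -1/184822 ≈ -5.4106e-6)
S = -11592 (S = (3*(-69))*56 = -207*56 = -11592)
1/(1030*(-327) + C) + S = 1/(1030*(-327) - 1/184822) - 11592 = 1/(-336810 - 1/184822) - 11592 = 1/(-62249897821/184822) - 11592 = -184822/62249897821 - 11592 = -721600815725854/62249897821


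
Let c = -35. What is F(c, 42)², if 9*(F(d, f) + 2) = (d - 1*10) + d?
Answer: 9604/81 ≈ 118.57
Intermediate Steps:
F(d, f) = -28/9 + 2*d/9 (F(d, f) = -2 + ((d - 1*10) + d)/9 = -2 + ((d - 10) + d)/9 = -2 + ((-10 + d) + d)/9 = -2 + (-10 + 2*d)/9 = -2 + (-10/9 + 2*d/9) = -28/9 + 2*d/9)
F(c, 42)² = (-28/9 + (2/9)*(-35))² = (-28/9 - 70/9)² = (-98/9)² = 9604/81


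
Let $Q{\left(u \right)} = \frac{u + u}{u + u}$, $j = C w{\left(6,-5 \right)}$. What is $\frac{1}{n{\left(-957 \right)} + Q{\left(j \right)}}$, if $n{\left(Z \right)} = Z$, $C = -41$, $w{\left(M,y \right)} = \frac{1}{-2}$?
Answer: $- \frac{1}{956} \approx -0.001046$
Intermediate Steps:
$w{\left(M,y \right)} = - \frac{1}{2}$
$j = \frac{41}{2}$ ($j = \left(-41\right) \left(- \frac{1}{2}\right) = \frac{41}{2} \approx 20.5$)
$Q{\left(u \right)} = 1$ ($Q{\left(u \right)} = \frac{2 u}{2 u} = 2 u \frac{1}{2 u} = 1$)
$\frac{1}{n{\left(-957 \right)} + Q{\left(j \right)}} = \frac{1}{-957 + 1} = \frac{1}{-956} = - \frac{1}{956}$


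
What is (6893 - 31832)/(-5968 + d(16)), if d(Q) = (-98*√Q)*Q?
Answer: 163/80 ≈ 2.0375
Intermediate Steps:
d(Q) = -98*Q^(3/2)
(6893 - 31832)/(-5968 + d(16)) = (6893 - 31832)/(-5968 - 98*16^(3/2)) = -24939/(-5968 - 98*64) = -24939/(-5968 - 6272) = -24939/(-12240) = -24939*(-1/12240) = 163/80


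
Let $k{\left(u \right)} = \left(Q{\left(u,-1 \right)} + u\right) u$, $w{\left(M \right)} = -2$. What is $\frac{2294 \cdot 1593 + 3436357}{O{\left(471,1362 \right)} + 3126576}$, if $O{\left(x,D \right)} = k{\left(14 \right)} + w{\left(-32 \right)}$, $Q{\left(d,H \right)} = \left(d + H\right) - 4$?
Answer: $\frac{7090699}{3126896} \approx 2.2676$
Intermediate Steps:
$Q{\left(d,H \right)} = -4 + H + d$ ($Q{\left(d,H \right)} = \left(H + d\right) - 4 = -4 + H + d$)
$k{\left(u \right)} = u \left(-5 + 2 u\right)$ ($k{\left(u \right)} = \left(\left(-4 - 1 + u\right) + u\right) u = \left(\left(-5 + u\right) + u\right) u = \left(-5 + 2 u\right) u = u \left(-5 + 2 u\right)$)
$O{\left(x,D \right)} = 320$ ($O{\left(x,D \right)} = 14 \left(-5 + 2 \cdot 14\right) - 2 = 14 \left(-5 + 28\right) - 2 = 14 \cdot 23 - 2 = 322 - 2 = 320$)
$\frac{2294 \cdot 1593 + 3436357}{O{\left(471,1362 \right)} + 3126576} = \frac{2294 \cdot 1593 + 3436357}{320 + 3126576} = \frac{3654342 + 3436357}{3126896} = 7090699 \cdot \frac{1}{3126896} = \frac{7090699}{3126896}$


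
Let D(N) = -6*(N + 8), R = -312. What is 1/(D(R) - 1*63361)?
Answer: -1/61537 ≈ -1.6250e-5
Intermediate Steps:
D(N) = -48 - 6*N (D(N) = -6*(8 + N) = -48 - 6*N)
1/(D(R) - 1*63361) = 1/((-48 - 6*(-312)) - 1*63361) = 1/((-48 + 1872) - 63361) = 1/(1824 - 63361) = 1/(-61537) = -1/61537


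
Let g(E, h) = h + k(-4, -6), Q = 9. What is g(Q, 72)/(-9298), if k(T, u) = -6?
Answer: -33/4649 ≈ -0.0070983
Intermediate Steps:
g(E, h) = -6 + h (g(E, h) = h - 6 = -6 + h)
g(Q, 72)/(-9298) = (-6 + 72)/(-9298) = 66*(-1/9298) = -33/4649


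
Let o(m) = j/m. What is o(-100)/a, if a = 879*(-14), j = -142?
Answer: -71/615300 ≈ -0.00011539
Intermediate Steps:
a = -12306
o(m) = -142/m
o(-100)/a = -142/(-100)/(-12306) = -142*(-1/100)*(-1/12306) = (71/50)*(-1/12306) = -71/615300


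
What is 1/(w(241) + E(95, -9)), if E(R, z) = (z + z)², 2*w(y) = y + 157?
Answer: 1/523 ≈ 0.0019120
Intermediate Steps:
w(y) = 157/2 + y/2 (w(y) = (y + 157)/2 = (157 + y)/2 = 157/2 + y/2)
E(R, z) = 4*z² (E(R, z) = (2*z)² = 4*z²)
1/(w(241) + E(95, -9)) = 1/((157/2 + (½)*241) + 4*(-9)²) = 1/((157/2 + 241/2) + 4*81) = 1/(199 + 324) = 1/523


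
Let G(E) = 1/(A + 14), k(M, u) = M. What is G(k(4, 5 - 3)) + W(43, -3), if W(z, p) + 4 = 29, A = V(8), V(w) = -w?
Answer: 151/6 ≈ 25.167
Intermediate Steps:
A = -8 (A = -1*8 = -8)
W(z, p) = 25 (W(z, p) = -4 + 29 = 25)
G(E) = 1/6 (G(E) = 1/(-8 + 14) = 1/6)
G(k(4, 5 - 3)) + W(43, -3) = 1/6 + 25 = 151/6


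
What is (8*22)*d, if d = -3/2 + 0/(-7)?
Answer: -264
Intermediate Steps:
d = -3/2 (d = -3*½ + 0*(-⅐) = -3/2 + 0 = -3/2 ≈ -1.5000)
(8*22)*d = (8*22)*(-3/2) = 176*(-3/2) = -264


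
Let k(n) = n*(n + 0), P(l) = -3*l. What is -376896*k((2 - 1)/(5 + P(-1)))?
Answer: -5889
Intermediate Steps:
k(n) = n² (k(n) = n*n = n²)
-376896*k((2 - 1)/(5 + P(-1))) = -376896*(2 - 1)²/(5 - 3*(-1))² = -376896/(5 + 3)² = -376896*(1/8)² = -376896*(1*(⅛))² = -376896*(⅛)² = -376896*1/64 = -5889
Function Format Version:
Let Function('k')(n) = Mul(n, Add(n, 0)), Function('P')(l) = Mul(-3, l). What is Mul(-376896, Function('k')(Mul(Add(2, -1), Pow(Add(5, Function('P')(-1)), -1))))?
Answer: -5889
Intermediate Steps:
Function('k')(n) = Pow(n, 2) (Function('k')(n) = Mul(n, n) = Pow(n, 2))
Mul(-376896, Function('k')(Mul(Add(2, -1), Pow(Add(5, Function('P')(-1)), -1)))) = Mul(-376896, Pow(Mul(Add(2, -1), Pow(Add(5, Mul(-3, -1)), -1)), 2)) = Mul(-376896, Pow(Mul(1, Pow(Add(5, 3), -1)), 2)) = Mul(-376896, Pow(Mul(1, Pow(8, -1)), 2)) = Mul(-376896, Pow(Mul(1, Rational(1, 8)), 2)) = Mul(-376896, Pow(Rational(1, 8), 2)) = Mul(-376896, Rational(1, 64)) = -5889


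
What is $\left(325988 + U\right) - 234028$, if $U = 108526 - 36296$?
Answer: $164190$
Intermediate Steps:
$U = 72230$
$\left(325988 + U\right) - 234028 = \left(325988 + 72230\right) - 234028 = 398218 - 234028 = 164190$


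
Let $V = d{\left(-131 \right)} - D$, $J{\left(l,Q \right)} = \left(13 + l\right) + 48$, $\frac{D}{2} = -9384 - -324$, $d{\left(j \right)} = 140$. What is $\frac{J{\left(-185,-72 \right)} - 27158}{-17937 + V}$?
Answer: $- \frac{27282}{323} \approx -84.464$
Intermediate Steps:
$D = -18120$ ($D = 2 \left(-9384 - -324\right) = 2 \left(-9384 + 324\right) = 2 \left(-9060\right) = -18120$)
$J{\left(l,Q \right)} = 61 + l$
$V = 18260$ ($V = 140 - -18120 = 140 + 18120 = 18260$)
$\frac{J{\left(-185,-72 \right)} - 27158}{-17937 + V} = \frac{\left(61 - 185\right) - 27158}{-17937 + 18260} = \frac{-124 - 27158}{323} = \left(-27282\right) \frac{1}{323} = - \frac{27282}{323}$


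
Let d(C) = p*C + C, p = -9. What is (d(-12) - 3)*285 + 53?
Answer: 26558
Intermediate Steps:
d(C) = -8*C (d(C) = -9*C + C = -8*C)
(d(-12) - 3)*285 + 53 = (-8*(-12) - 3)*285 + 53 = (96 - 3)*285 + 53 = 93*285 + 53 = 26505 + 53 = 26558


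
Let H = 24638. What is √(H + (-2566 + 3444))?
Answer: 2*√6379 ≈ 159.74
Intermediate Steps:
√(H + (-2566 + 3444)) = √(24638 + (-2566 + 3444)) = √(24638 + 878) = √25516 = 2*√6379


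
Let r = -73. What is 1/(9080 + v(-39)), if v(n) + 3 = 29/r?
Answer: 73/662592 ≈ 0.00011017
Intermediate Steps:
v(n) = -248/73 (v(n) = -3 + 29/(-73) = -3 + 29*(-1/73) = -3 - 29/73 = -248/73)
1/(9080 + v(-39)) = 1/(9080 - 248/73) = 1/(662592/73) = 73/662592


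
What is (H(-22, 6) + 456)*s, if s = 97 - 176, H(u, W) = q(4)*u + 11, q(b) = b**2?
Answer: -9085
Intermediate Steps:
H(u, W) = 11 + 16*u (H(u, W) = 4**2*u + 11 = 16*u + 11 = 11 + 16*u)
s = -79
(H(-22, 6) + 456)*s = ((11 + 16*(-22)) + 456)*(-79) = ((11 - 352) + 456)*(-79) = (-341 + 456)*(-79) = 115*(-79) = -9085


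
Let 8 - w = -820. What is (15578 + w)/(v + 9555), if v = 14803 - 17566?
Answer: 8203/3396 ≈ 2.4155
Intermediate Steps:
w = 828 (w = 8 - 1*(-820) = 8 + 820 = 828)
v = -2763
(15578 + w)/(v + 9555) = (15578 + 828)/(-2763 + 9555) = 16406/6792 = 16406*(1/6792) = 8203/3396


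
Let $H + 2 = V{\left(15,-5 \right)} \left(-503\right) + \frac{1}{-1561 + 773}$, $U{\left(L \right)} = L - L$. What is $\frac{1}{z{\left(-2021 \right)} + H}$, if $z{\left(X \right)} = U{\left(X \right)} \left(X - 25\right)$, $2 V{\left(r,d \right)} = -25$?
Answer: $\frac{788}{4952973} \approx 0.0001591$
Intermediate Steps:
$U{\left(L \right)} = 0$
$V{\left(r,d \right)} = - \frac{25}{2}$ ($V{\left(r,d \right)} = \frac{1}{2} \left(-25\right) = - \frac{25}{2}$)
$H = \frac{4952973}{788}$ ($H = -2 + \left(\left(- \frac{25}{2}\right) \left(-503\right) + \frac{1}{-1561 + 773}\right) = -2 + \left(\frac{12575}{2} + \frac{1}{-788}\right) = -2 + \left(\frac{12575}{2} - \frac{1}{788}\right) = -2 + \frac{4954549}{788} = \frac{4952973}{788} \approx 6285.5$)
$z{\left(X \right)} = 0$ ($z{\left(X \right)} = 0 \left(X - 25\right) = 0 \left(-25 + X\right) = 0$)
$\frac{1}{z{\left(-2021 \right)} + H} = \frac{1}{0 + \frac{4952973}{788}} = \frac{1}{\frac{4952973}{788}} = \frac{788}{4952973}$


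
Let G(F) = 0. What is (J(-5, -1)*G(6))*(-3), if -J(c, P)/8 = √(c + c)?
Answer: 0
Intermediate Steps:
J(c, P) = -8*√2*√c (J(c, P) = -8*√(c + c) = -8*√2*√c)
(J(-5, -1)*G(6))*(-3) = (-8*√2*√(-5)*0)*(-3) = (-8*√2*I*√5*0)*(-3) = (-8*I*√10*0)*(-3) = 0*(-3) = 0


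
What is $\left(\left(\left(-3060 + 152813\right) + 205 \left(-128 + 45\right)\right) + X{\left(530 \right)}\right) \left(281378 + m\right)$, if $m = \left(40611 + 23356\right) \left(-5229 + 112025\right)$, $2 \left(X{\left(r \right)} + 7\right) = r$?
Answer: $908588920825560$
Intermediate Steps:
$X{\left(r \right)} = -7 + \frac{r}{2}$
$m = 6831419732$ ($m = 63967 \cdot 106796 = 6831419732$)
$\left(\left(\left(-3060 + 152813\right) + 205 \left(-128 + 45\right)\right) + X{\left(530 \right)}\right) \left(281378 + m\right) = \left(\left(\left(-3060 + 152813\right) + 205 \left(-128 + 45\right)\right) + \left(-7 + \frac{1}{2} \cdot 530\right)\right) \left(281378 + 6831419732\right) = \left(\left(149753 + 205 \left(-83\right)\right) + \left(-7 + 265\right)\right) 6831701110 = \left(\left(149753 - 17015\right) + 258\right) 6831701110 = \left(132738 + 258\right) 6831701110 = 132996 \cdot 6831701110 = 908588920825560$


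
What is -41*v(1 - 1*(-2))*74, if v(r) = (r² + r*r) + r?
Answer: -63714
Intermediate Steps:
v(r) = r + 2*r² (v(r) = (r² + r²) + r = 2*r² + r = r + 2*r²)
-41*v(1 - 1*(-2))*74 = -41*(1 - 1*(-2))*(1 + 2*(1 - 1*(-2)))*74 = -41*(1 + 2)*(1 + 2*(1 + 2))*74 = -123*(1 + 2*3)*74 = -123*(1 + 6)*74 = -123*7*74 = -41*21*74 = -861*74 = -63714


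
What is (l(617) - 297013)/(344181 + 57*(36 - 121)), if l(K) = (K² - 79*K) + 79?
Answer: 8753/84834 ≈ 0.10318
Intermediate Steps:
l(K) = 79 + K² - 79*K
(l(617) - 297013)/(344181 + 57*(36 - 121)) = ((79 + 617² - 79*617) - 297013)/(344181 + 57*(36 - 121)) = ((79 + 380689 - 48743) - 297013)/(344181 + 57*(-85)) = (332025 - 297013)/(344181 - 4845) = 35012/339336 = 35012*(1/339336) = 8753/84834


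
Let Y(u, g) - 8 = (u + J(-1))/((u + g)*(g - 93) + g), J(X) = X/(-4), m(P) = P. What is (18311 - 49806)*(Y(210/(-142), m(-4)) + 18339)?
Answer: -86557924650185/149796 ≈ -5.7784e+8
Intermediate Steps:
J(X) = -X/4 (J(X) = X*(-1/4) = -X/4)
Y(u, g) = 8 + (1/4 + u)/(g + (-93 + g)*(g + u)) (Y(u, g) = 8 + (u - 1/4*(-1))/((u + g)*(g - 93) + g) = 8 + (u + 1/4)/((g + u)*(-93 + g) + g) = 8 + (1/4 + u)/((-93 + g)*(g + u) + g) = 8 + (1/4 + u)/(g + (-93 + g)*(g + u)))
(18311 - 49806)*(Y(210/(-142), m(-4)) + 18339) = (18311 - 49806)*((1/4 - 156030/(-142) - 736*(-4) + 8*(-4)**2 + 8*(-4)*(210/(-142)))/((-4)**2 - 19530/(-142) - 92*(-4) - 840/(-142)) + 18339) = -31495*((1/4 - 156030*(-1)/142 + 2944 + 8*16 + 8*(-4)*(210*(-1/142)))/(16 - 19530*(-1)/142 + 368 - 840*(-1)/142) + 18339) = -31495*((1/4 - 743*(-105/71) + 2944 + 128 + 8*(-4)*(-105/71))/(16 - 93*(-105/71) + 368 - 4*(-105/71)) + 18339) = -31495*((1/4 + 78015/71 + 2944 + 128 + 3360/71)/(16 + 9765/71 + 368 + 420/71) + 18339) = -31495*((1198019/284)/(37449/71) + 18339) = -31495*((71/37449)*(1198019/284) + 18339) = -31495*(1198019/149796 + 18339) = -31495*2748306863/149796 = -86557924650185/149796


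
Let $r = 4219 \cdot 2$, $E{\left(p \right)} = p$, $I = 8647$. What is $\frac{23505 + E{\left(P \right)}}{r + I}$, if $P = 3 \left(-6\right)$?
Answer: $\frac{7829}{5695} \approx 1.3747$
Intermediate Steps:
$P = -18$
$r = 8438$
$\frac{23505 + E{\left(P \right)}}{r + I} = \frac{23505 - 18}{8438 + 8647} = \frac{23487}{17085} = 23487 \cdot \frac{1}{17085} = \frac{7829}{5695}$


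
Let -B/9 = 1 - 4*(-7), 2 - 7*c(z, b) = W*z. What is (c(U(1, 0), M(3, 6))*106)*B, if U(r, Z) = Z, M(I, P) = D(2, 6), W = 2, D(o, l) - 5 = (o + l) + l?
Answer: -55332/7 ≈ -7904.6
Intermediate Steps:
D(o, l) = 5 + o + 2*l (D(o, l) = 5 + ((o + l) + l) = 5 + ((l + o) + l) = 5 + (o + 2*l) = 5 + o + 2*l)
M(I, P) = 19 (M(I, P) = 5 + 2 + 2*6 = 5 + 2 + 12 = 19)
c(z, b) = 2/7 - 2*z/7
B = -261 (B = -9*(1 - 4*(-7)) = -9*(1 + 28) = -9*29 = -261)
(c(U(1, 0), M(3, 6))*106)*B = ((2/7 - 2/7*0)*106)*(-261) = ((2/7 + 0)*106)*(-261) = ((2/7)*106)*(-261) = (212/7)*(-261) = -55332/7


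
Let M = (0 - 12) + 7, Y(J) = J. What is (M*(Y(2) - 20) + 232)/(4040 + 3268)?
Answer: 23/522 ≈ 0.044061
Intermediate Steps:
M = -5 (M = -12 + 7 = -5)
(M*(Y(2) - 20) + 232)/(4040 + 3268) = (-5*(2 - 20) + 232)/(4040 + 3268) = (-5*(-18) + 232)/7308 = (90 + 232)*(1/7308) = 322*(1/7308) = 23/522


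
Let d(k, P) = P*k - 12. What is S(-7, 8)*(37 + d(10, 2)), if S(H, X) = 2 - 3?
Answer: -45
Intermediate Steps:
S(H, X) = -1
d(k, P) = -12 + P*k
S(-7, 8)*(37 + d(10, 2)) = -(37 + (-12 + 2*10)) = -(37 + (-12 + 20)) = -(37 + 8) = -1*45 = -45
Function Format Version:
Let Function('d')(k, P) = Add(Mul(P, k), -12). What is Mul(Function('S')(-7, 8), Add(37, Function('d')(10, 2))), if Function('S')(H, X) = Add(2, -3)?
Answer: -45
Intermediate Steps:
Function('S')(H, X) = -1
Function('d')(k, P) = Add(-12, Mul(P, k))
Mul(Function('S')(-7, 8), Add(37, Function('d')(10, 2))) = Mul(-1, Add(37, Add(-12, Mul(2, 10)))) = Mul(-1, Add(37, Add(-12, 20))) = Mul(-1, Add(37, 8)) = Mul(-1, 45) = -45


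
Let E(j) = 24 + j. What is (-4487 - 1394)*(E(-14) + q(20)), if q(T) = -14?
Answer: 23524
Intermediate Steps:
(-4487 - 1394)*(E(-14) + q(20)) = (-4487 - 1394)*((24 - 14) - 14) = -5881*(10 - 14) = -5881*(-4) = 23524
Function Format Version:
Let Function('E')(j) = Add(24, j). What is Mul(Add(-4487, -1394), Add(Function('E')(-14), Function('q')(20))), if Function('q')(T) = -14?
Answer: 23524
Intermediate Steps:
Mul(Add(-4487, -1394), Add(Function('E')(-14), Function('q')(20))) = Mul(Add(-4487, -1394), Add(Add(24, -14), -14)) = Mul(-5881, Add(10, -14)) = Mul(-5881, -4) = 23524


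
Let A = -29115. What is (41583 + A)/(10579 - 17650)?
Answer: -4156/2357 ≈ -1.7633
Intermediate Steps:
(41583 + A)/(10579 - 17650) = (41583 - 29115)/(10579 - 17650) = 12468/(-7071) = 12468*(-1/7071) = -4156/2357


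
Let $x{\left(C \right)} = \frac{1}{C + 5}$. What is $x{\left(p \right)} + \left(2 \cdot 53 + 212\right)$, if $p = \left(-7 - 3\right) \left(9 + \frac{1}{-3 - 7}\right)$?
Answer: $\frac{26711}{84} \approx 317.99$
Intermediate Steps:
$p = -89$ ($p = - 10 \left(9 + \frac{1}{-10}\right) = - 10 \left(9 - \frac{1}{10}\right) = \left(-10\right) \frac{89}{10} = -89$)
$x{\left(C \right)} = \frac{1}{5 + C}$
$x{\left(p \right)} + \left(2 \cdot 53 + 212\right) = \frac{1}{5 - 89} + \left(2 \cdot 53 + 212\right) = \frac{1}{-84} + \left(106 + 212\right) = - \frac{1}{84} + 318 = \frac{26711}{84}$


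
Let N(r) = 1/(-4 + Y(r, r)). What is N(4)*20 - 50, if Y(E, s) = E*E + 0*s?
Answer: -145/3 ≈ -48.333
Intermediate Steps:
Y(E, s) = E**2 (Y(E, s) = E**2 + 0 = E**2)
N(r) = 1/(-4 + r**2)
N(4)*20 - 50 = 20/(-4 + 4**2) - 50 = 20/(-4 + 16) - 50 = 20/12 - 50 = (1/12)*20 - 50 = 5/3 - 50 = -145/3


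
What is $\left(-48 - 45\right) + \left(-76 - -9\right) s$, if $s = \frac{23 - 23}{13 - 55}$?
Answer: $-93$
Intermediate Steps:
$s = 0$ ($s = \frac{0}{-42} = 0 \left(- \frac{1}{42}\right) = 0$)
$\left(-48 - 45\right) + \left(-76 - -9\right) s = \left(-48 - 45\right) + \left(-76 - -9\right) 0 = \left(-48 - 45\right) + \left(-76 + 9\right) 0 = -93 - 0 = -93 + 0 = -93$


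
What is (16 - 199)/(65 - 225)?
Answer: 183/160 ≈ 1.1437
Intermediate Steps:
(16 - 199)/(65 - 225) = -183/(-160) = -183*(-1/160) = 183/160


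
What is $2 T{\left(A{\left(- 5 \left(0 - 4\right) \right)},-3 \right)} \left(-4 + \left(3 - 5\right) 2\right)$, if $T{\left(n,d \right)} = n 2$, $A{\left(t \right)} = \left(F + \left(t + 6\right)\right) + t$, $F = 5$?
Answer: $-1632$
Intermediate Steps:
$A{\left(t \right)} = 11 + 2 t$ ($A{\left(t \right)} = \left(5 + \left(t + 6\right)\right) + t = \left(5 + \left(6 + t\right)\right) + t = \left(11 + t\right) + t = 11 + 2 t$)
$T{\left(n,d \right)} = 2 n$
$2 T{\left(A{\left(- 5 \left(0 - 4\right) \right)},-3 \right)} \left(-4 + \left(3 - 5\right) 2\right) = 2 \cdot 2 \left(11 + 2 \left(- 5 \left(0 - 4\right)\right)\right) \left(-4 + \left(3 - 5\right) 2\right) = 2 \cdot 2 \left(11 + 2 \left(\left(-5\right) \left(-4\right)\right)\right) \left(-4 + \left(3 - 5\right) 2\right) = 2 \cdot 2 \left(11 + 2 \cdot 20\right) \left(-4 - 4\right) = 2 \cdot 2 \left(11 + 40\right) \left(-4 - 4\right) = 2 \cdot 2 \cdot 51 \left(-8\right) = 2 \cdot 102 \left(-8\right) = 204 \left(-8\right) = -1632$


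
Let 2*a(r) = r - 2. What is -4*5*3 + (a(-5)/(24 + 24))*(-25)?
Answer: -5585/96 ≈ -58.177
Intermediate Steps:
a(r) = -1 + r/2 (a(r) = (r - 2)/2 = (-2 + r)/2 = -1 + r/2)
-4*5*3 + (a(-5)/(24 + 24))*(-25) = -4*5*3 + ((-1 + (½)*(-5))/(24 + 24))*(-25) = -20*3 + ((-1 - 5/2)/48)*(-25) = -60 - 7/2*1/48*(-25) = -60 - 7/96*(-25) = -60 + 175/96 = -5585/96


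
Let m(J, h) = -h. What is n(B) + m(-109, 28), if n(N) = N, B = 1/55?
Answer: -1539/55 ≈ -27.982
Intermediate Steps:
B = 1/55 ≈ 0.018182
n(B) + m(-109, 28) = 1/55 - 1*28 = 1/55 - 28 = -1539/55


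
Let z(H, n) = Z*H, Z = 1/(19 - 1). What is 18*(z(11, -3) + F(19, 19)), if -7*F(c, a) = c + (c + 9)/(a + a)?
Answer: -5287/133 ≈ -39.752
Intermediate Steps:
Z = 1/18 ≈ 0.055556
z(H, n) = H/18
F(c, a) = -c/7 - (9 + c)/(14*a) (F(c, a) = -(c + (c + 9)/(a + a))/7 = -(c + (9 + c)/((2*a)))/7 = -(c + (9 + c)*(1/(2*a)))/7 = -(c + (9 + c)/(2*a))/7 = -c/7 - (9 + c)/(14*a))
18*(z(11, -3) + F(19, 19)) = 18*((1/18)*11 + (1/14)*(-9 - 1*19 - 2*19*19)/19) = 18*(11/18 + (1/14)*(1/19)*(-9 - 19 - 722)) = 18*(11/18 + (1/14)*(1/19)*(-750)) = 18*(11/18 - 375/133) = 18*(-5287/2394) = -5287/133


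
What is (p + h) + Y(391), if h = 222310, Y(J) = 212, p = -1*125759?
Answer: 96763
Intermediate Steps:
p = -125759
(p + h) + Y(391) = (-125759 + 222310) + 212 = 96551 + 212 = 96763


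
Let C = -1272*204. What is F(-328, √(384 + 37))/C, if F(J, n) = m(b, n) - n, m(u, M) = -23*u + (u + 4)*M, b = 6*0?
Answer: -√421/86496 ≈ -0.00023722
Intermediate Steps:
b = 0
C = -259488
m(u, M) = -23*u + M*(4 + u) (m(u, M) = -23*u + (4 + u)*M = -23*u + M*(4 + u))
F(J, n) = 3*n (F(J, n) = (-23*0 + 4*n + n*0) - n = (0 + 4*n + 0) - n = 4*n - n = 3*n)
F(-328, √(384 + 37))/C = (3*√(384 + 37))/(-259488) = (3*√421)*(-1/259488) = -√421/86496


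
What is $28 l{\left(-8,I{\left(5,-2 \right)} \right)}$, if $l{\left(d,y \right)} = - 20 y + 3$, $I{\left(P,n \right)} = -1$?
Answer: $644$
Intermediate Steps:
$l{\left(d,y \right)} = 3 - 20 y$
$28 l{\left(-8,I{\left(5,-2 \right)} \right)} = 28 \left(3 - -20\right) = 28 \left(3 + 20\right) = 28 \cdot 23 = 644$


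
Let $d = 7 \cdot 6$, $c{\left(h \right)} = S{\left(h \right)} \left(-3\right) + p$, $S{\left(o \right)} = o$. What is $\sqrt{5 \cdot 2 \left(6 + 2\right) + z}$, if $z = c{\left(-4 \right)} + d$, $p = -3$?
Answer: $\sqrt{131} \approx 11.446$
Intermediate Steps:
$c{\left(h \right)} = -3 - 3 h$ ($c{\left(h \right)} = h \left(-3\right) - 3 = - 3 h - 3 = -3 - 3 h$)
$d = 42$
$z = 51$ ($z = \left(-3 - -12\right) + 42 = \left(-3 + 12\right) + 42 = 9 + 42 = 51$)
$\sqrt{5 \cdot 2 \left(6 + 2\right) + z} = \sqrt{5 \cdot 2 \left(6 + 2\right) + 51} = \sqrt{5 \cdot 2 \cdot 8 + 51} = \sqrt{5 \cdot 16 + 51} = \sqrt{80 + 51} = \sqrt{131}$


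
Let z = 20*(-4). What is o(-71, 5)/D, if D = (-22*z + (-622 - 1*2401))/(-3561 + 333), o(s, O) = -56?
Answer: -60256/421 ≈ -143.13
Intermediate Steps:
z = -80
D = 421/1076 (D = (-22*(-80) + (-622 - 1*2401))/(-3561 + 333) = (1760 + (-622 - 2401))/(-3228) = (1760 - 3023)*(-1/3228) = -1263*(-1/3228) = 421/1076 ≈ 0.39126)
o(-71, 5)/D = -56/421/1076 = -56*1076/421 = -60256/421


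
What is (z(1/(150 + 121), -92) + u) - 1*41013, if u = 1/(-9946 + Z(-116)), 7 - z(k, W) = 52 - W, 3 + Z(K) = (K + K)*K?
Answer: -698027449/16963 ≈ -41150.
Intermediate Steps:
Z(K) = -3 + 2*K² (Z(K) = -3 + (K + K)*K = -3 + (2*K)*K = -3 + 2*K²)
z(k, W) = -45 + W (z(k, W) = 7 - (52 - W) = 7 + (-52 + W) = -45 + W)
u = 1/16963 (u = 1/(-9946 + (-3 + 2*(-116)²)) = 1/(-9946 + (-3 + 2*13456)) = 1/(-9946 + (-3 + 26912)) = 1/(-9946 + 26909) = 1/16963 ≈ 5.8952e-5)
(z(1/(150 + 121), -92) + u) - 1*41013 = ((-45 - 92) + 1/16963) - 1*41013 = (-137 + 1/16963) - 41013 = -2323930/16963 - 41013 = -698027449/16963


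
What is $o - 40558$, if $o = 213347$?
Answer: $172789$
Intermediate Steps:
$o - 40558 = 213347 - 40558 = 172789$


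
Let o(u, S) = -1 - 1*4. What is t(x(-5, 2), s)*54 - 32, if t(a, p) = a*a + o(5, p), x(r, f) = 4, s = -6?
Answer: 562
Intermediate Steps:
o(u, S) = -5 (o(u, S) = -1 - 4 = -5)
t(a, p) = -5 + a² (t(a, p) = a*a - 5 = a² - 5 = -5 + a²)
t(x(-5, 2), s)*54 - 32 = (-5 + 4²)*54 - 32 = (-5 + 16)*54 - 32 = 11*54 - 32 = 594 - 32 = 562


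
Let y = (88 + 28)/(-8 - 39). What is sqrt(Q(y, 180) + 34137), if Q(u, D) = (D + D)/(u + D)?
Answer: 3*sqrt(4126456362)/1043 ≈ 184.77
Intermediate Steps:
y = -116/47 (y = 116/(-47) = 116*(-1/47) = -116/47 ≈ -2.4681)
Q(u, D) = 2*D/(D + u) (Q(u, D) = (2*D)/(D + u) = 2*D/(D + u))
sqrt(Q(y, 180) + 34137) = sqrt(2*180/(180 - 116/47) + 34137) = sqrt(2*180/(8344/47) + 34137) = sqrt(2*180*(47/8344) + 34137) = sqrt(2115/1043 + 34137) = sqrt(35607006/1043) = 3*sqrt(4126456362)/1043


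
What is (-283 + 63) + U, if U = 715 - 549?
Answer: -54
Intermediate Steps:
U = 166
(-283 + 63) + U = (-283 + 63) + 166 = -220 + 166 = -54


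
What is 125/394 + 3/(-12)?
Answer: 53/788 ≈ 0.067259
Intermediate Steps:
125/394 + 3/(-12) = 125*(1/394) + 3*(-1/12) = 125/394 - ¼ = 53/788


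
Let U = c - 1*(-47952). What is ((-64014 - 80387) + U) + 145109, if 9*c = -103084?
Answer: 334856/9 ≈ 37206.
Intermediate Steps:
c = -103084/9 (c = (⅑)*(-103084) = -103084/9 ≈ -11454.)
U = 328484/9 (U = -103084/9 - 1*(-47952) = -103084/9 + 47952 = 328484/9 ≈ 36498.)
((-64014 - 80387) + U) + 145109 = ((-64014 - 80387) + 328484/9) + 145109 = (-144401 + 328484/9) + 145109 = -971125/9 + 145109 = 334856/9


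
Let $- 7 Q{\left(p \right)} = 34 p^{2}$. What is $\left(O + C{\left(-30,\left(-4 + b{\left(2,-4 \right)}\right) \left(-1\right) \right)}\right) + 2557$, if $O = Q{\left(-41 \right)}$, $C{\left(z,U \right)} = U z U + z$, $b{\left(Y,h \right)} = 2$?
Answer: $- \frac{40305}{7} \approx -5757.9$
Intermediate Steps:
$Q{\left(p \right)} = - \frac{34 p^{2}}{7}$
$C{\left(z,U \right)} = z + z U^{2}$ ($C{\left(z,U \right)} = z U^{2} + z = z + z U^{2}$)
$O = - \frac{57154}{7}$ ($O = - \frac{34 \left(-41\right)^{2}}{7} = \left(- \frac{34}{7}\right) 1681 = - \frac{57154}{7} \approx -8164.9$)
$\left(O + C{\left(-30,\left(-4 + b{\left(2,-4 \right)}\right) \left(-1\right) \right)}\right) + 2557 = \left(- \frac{57154}{7} - 30 \left(1 + \left(\left(-4 + 2\right) \left(-1\right)\right)^{2}\right)\right) + 2557 = \left(- \frac{57154}{7} - 30 \left(1 + \left(\left(-2\right) \left(-1\right)\right)^{2}\right)\right) + 2557 = \left(- \frac{57154}{7} - 30 \left(1 + 2^{2}\right)\right) + 2557 = \left(- \frac{57154}{7} - 30 \left(1 + 4\right)\right) + 2557 = \left(- \frac{57154}{7} - 150\right) + 2557 = - \frac{58204}{7} + 2557 = - \frac{40305}{7}$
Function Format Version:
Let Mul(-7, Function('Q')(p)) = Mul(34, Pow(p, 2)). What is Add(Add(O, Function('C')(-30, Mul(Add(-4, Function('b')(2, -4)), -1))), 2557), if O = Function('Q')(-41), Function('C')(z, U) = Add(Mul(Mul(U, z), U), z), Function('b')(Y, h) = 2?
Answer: Rational(-40305, 7) ≈ -5757.9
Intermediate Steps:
Function('Q')(p) = Mul(Rational(-34, 7), Pow(p, 2)) (Function('Q')(p) = Mul(Rational(-1, 7), Mul(34, Pow(p, 2))) = Mul(Rational(-34, 7), Pow(p, 2)))
Function('C')(z, U) = Add(z, Mul(z, Pow(U, 2))) (Function('C')(z, U) = Add(Mul(z, Pow(U, 2)), z) = Add(z, Mul(z, Pow(U, 2))))
O = Rational(-57154, 7) (O = Mul(Rational(-34, 7), Pow(-41, 2)) = Mul(Rational(-34, 7), 1681) = Rational(-57154, 7) ≈ -8164.9)
Add(Add(O, Function('C')(-30, Mul(Add(-4, Function('b')(2, -4)), -1))), 2557) = Add(Add(Rational(-57154, 7), Mul(-30, Add(1, Pow(Mul(Add(-4, 2), -1), 2)))), 2557) = Add(Add(Rational(-57154, 7), Mul(-30, Add(1, Pow(Mul(-2, -1), 2)))), 2557) = Add(Add(Rational(-57154, 7), Mul(-30, Add(1, Pow(2, 2)))), 2557) = Add(Add(Rational(-57154, 7), Mul(-30, Add(1, 4))), 2557) = Add(Add(Rational(-57154, 7), Mul(-30, 5)), 2557) = Add(Add(Rational(-57154, 7), -150), 2557) = Add(Rational(-58204, 7), 2557) = Rational(-40305, 7)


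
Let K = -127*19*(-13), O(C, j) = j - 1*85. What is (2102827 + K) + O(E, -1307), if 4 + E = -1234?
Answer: 2132804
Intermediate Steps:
E = -1238 (E = -4 - 1234 = -1238)
O(C, j) = -85 + j (O(C, j) = j - 85 = -85 + j)
K = 31369 (K = -2413*(-13) = 31369)
(2102827 + K) + O(E, -1307) = (2102827 + 31369) + (-85 - 1307) = 2134196 - 1392 = 2132804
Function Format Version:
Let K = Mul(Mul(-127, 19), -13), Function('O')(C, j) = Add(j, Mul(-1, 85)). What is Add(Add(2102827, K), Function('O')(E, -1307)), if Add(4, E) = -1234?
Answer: 2132804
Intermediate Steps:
E = -1238 (E = Add(-4, -1234) = -1238)
Function('O')(C, j) = Add(-85, j) (Function('O')(C, j) = Add(j, -85) = Add(-85, j))
K = 31369 (K = Mul(-2413, -13) = 31369)
Add(Add(2102827, K), Function('O')(E, -1307)) = Add(Add(2102827, 31369), Add(-85, -1307)) = Add(2134196, -1392) = 2132804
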